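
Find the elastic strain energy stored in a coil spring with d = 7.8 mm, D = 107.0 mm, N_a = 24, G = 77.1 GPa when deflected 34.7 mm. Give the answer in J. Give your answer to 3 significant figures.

0.730 J

k = Gd⁴/(8D³N_a) = (77.1×10³)(7.8⁴)/(8·107.0³·24) = 1.2133 N/mm
U = ½kδ² = 0.5 × 1.2133 × 34.7² = 730.48 N·mm = 0.73048 J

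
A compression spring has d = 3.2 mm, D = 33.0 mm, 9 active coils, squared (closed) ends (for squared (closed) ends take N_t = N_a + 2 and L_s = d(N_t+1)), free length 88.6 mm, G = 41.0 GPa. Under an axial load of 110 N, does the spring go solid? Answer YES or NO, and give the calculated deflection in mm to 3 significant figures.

k = Gd⁴/(8D³N_a) = (41.0×10³)(3.2⁴)/(8·33.0³·9) = 1.6615 N/mm
N_t = 11; L_s = 3.2·12 = 38.4 mm; δ_solid = L₀ − L_s = 88.6 − 38.4 = 50.2 mm
δ = F/k = 110/1.6615 = 66.204 mm
δ ≥ δ_solid → spring goes solid

YES, δ = 66.2 mm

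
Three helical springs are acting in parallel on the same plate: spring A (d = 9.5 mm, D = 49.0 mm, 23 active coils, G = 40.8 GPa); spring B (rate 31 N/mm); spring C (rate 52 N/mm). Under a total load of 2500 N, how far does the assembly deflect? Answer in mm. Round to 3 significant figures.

k_A = Gd⁴/(8D³N_a) = (40.8×10³)(9.5⁴)/(8·49.0³·23) = 15.351 N/mm
Parallel: k_eq = 15.351 + 31 + 52 = 98.351 N/mm
δ = F/k_eq = 2500/98.351 = 25.419 mm

25.4 mm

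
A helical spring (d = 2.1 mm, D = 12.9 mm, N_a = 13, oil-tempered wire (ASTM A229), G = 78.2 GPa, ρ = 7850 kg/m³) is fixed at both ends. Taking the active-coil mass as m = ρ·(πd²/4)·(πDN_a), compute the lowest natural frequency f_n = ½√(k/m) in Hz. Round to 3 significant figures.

k = Gd⁴/(8D³N_a) = (78.2×10³)(2.1⁴)/(8·12.9³·13) = 6.8121 N/mm = 6812.1 N/m
Wire length L = πDN_a = π·12.9·13 = 526.85 mm
m = ρ·(πd²/4)·L = 7850 × 3.4636×10⁻⁶ m² × 0.52685 m = 0.014325 kg
f_n = ½√(k/m) = 0.5·√(6812.1/0.014325) = 0.5·√(4.7555e+05) = 344.8 Hz

345 Hz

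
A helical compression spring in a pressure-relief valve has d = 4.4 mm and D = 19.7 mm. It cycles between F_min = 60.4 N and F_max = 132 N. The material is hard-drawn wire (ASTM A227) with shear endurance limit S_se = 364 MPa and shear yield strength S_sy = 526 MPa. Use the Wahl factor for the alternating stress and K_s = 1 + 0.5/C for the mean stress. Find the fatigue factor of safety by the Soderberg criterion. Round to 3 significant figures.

C = D/d = 19.7/4.4 = 4.4773; K_W = (4C−1)/(4C−4)+0.615/C = 1.3530; K_s = 1+0.5/C = 1.1117
F_a = (F_max−F_min)/2 = 35.8 N; F_m = (F_max+F_min)/2 = 96.2 N
τ_a = K_W·8F_aD/(πd³) = 1.3530 × 21.083 = 28.526 MPa
τ_m = K_s·8F_mD/(πd³) = 1.1117 × 56.653 = 62.98 MPa
Soderberg: 1/n_f = τ_a/S_se + τ_m/S_sy = 28.526/364 + 62.98/526 = 0.07837 + 0.11973 = 0.1981
n_f = 1/0.1981 = 5.048

5.05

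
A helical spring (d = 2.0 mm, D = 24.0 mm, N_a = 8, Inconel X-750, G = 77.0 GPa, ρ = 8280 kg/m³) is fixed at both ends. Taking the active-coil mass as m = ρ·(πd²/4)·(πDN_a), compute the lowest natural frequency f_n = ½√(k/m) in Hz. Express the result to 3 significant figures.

k = Gd⁴/(8D³N_a) = (77.0×10³)(2.0⁴)/(8·24.0³·8) = 1.3925 N/mm = 1392.5 N/m
Wire length L = πDN_a = π·24.0·8 = 603.19 mm
m = ρ·(πd²/4)·L = 8280 × 3.1416×10⁻⁶ m² × 0.60319 m = 0.01569 kg
f_n = ½√(k/m) = 0.5·√(1392.5/0.01569) = 0.5·√(88749) = 148.95 Hz

149 Hz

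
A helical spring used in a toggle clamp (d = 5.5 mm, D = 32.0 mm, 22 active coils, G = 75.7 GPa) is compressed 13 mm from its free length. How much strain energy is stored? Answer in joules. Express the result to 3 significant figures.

1.01 J

k = Gd⁴/(8D³N_a) = (75.7×10³)(5.5⁴)/(8·32.0³·22) = 12.011 N/mm
U = ½kδ² = 0.5 × 12.011 × 13² = 1014.9 N·mm = 1.0149 J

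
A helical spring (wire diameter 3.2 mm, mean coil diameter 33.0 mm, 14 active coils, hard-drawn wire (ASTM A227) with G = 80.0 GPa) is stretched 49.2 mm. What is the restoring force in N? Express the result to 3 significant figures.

103 N

k = Gd⁴/(8D³N_a) = (80.0×10³)(3.2⁴)/(8·33.0³·14) = 2.0842 N/mm
F = k·δ = 2.0842 × 49.2 = 102.54 N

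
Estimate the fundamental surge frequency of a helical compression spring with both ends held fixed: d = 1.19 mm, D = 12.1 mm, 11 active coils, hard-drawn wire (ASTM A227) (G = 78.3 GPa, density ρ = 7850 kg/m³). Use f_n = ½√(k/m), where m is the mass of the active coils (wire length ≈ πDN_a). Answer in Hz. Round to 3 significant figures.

263 Hz

k = Gd⁴/(8D³N_a) = (78.3×10³)(1.19⁴)/(8·12.1³·11) = 1.0072 N/mm = 1007.2 N/m
Wire length L = πDN_a = π·12.1·11 = 418.15 mm
m = ρ·(πd²/4)·L = 7850 × 1.1122×10⁻⁶ m² × 0.41815 m = 0.0036507 kg
f_n = ½√(k/m) = 0.5·√(1007.2/0.0036507) = 0.5·√(2.7589e+05) = 262.62 Hz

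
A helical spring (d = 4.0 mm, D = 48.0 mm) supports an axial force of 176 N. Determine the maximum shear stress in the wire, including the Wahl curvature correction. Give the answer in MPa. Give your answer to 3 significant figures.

Spring index C = D/d = 48.0/4.0 = 12.0000
K_W = (4C−1)/(4C−4) + 0.615/C = 47.000/44.000 + 0.0512 = 1.1194
τ₀ = 8FD/(πd³) = 8·176·48.0/(π·4.0³) = 67584/201.06 = 336.14 MPa
τ_max = K·τ₀ = 1.1194 × 336.14 = 376.28 MPa

376 MPa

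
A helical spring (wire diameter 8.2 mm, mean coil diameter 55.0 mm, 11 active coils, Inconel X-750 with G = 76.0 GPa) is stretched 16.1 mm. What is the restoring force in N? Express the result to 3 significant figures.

k = Gd⁴/(8D³N_a) = (76.0×10³)(8.2⁴)/(8·55.0³·11) = 23.469 N/mm
F = k·δ = 23.469 × 16.1 = 377.85 N

378 N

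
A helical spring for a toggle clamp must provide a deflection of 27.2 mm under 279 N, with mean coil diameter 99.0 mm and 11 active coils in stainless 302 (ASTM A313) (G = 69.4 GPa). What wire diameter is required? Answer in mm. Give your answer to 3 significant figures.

Required rate k = F/δ = 279/27.2 = 10.257 N/mm
d = (8D³N_a·k / G)^(1/4) = (8·99.0³·11·10.257 / (69.4×10³))^0.25
  = (12620)^0.25 = 10.5990 mm

10.6 mm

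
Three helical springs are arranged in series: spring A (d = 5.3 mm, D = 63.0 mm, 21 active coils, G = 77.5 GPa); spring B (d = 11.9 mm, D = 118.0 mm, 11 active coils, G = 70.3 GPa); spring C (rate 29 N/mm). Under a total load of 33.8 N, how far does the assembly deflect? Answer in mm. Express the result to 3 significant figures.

k_A = Gd⁴/(8D³N_a) = (77.5×10³)(5.3⁴)/(8·63.0³·21) = 1.4557 N/mm
k_B = Gd⁴/(8D³N_a) = (70.3×10³)(11.9⁴)/(8·118.0³·11) = 9.7502 N/mm
Series: 1/k_eq = 1/1.4557 + 1/9.7502 + 1/29 = 0.824; k_eq = 1.2136 N/mm
δ = F/k_eq = 33.8/1.2136 = 27.851 mm

27.9 mm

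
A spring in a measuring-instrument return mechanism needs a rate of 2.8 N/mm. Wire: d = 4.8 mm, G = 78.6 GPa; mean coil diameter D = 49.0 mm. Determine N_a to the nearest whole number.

16

N_a = Gd⁴/(8D³k) = (78.6×10³ × 4.8⁴)/(8 × 49.0³ × 2.8)
    = 4.17241e+07 / 2.63534e+06 = 15.83 → 16 coils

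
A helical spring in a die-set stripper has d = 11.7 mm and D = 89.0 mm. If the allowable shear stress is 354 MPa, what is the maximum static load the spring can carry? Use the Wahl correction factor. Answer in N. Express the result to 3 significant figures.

C = D/d = 89.0/11.7 = 7.6068
K_W = (4C−1)/(4C−4) + 0.615/C = 29.427/26.427 + 0.0808 = 1.1944
τ_max = K·8FD/(πd³) → F_max = τ_allow·πd³/(8DK)
F_max = 354·π·11.7³/(8·89.0·1.1944) = 1.7812e+06/850.39 = 2094.6 N

2090 N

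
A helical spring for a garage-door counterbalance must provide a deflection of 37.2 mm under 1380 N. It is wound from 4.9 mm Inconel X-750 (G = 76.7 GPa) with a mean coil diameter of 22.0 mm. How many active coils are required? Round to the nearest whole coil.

14

Required rate k = F/δ = 1380/37.2 = 37.097 N/mm
N_a = Gd⁴/(8D³k) = (76.7×10³ × 4.9⁴)/(8 × 22.0³ × 37.097)
    = 4.4216e+07 / 3.16005e+06 = 13.99 → 14 coils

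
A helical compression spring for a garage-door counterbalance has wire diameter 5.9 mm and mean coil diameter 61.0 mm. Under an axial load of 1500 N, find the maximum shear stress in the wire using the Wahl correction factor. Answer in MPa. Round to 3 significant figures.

Spring index C = D/d = 61.0/5.9 = 10.3390
K_W = (4C−1)/(4C−4) + 0.615/C = 40.356/37.356 + 0.0595 = 1.1398
τ₀ = 8FD/(πd³) = 8·1500·61.0/(π·5.9³) = 732000/645.22 = 1134.5 MPa
τ_max = K·τ₀ = 1.1398 × 1134.5 = 1293.1 MPa

1290 MPa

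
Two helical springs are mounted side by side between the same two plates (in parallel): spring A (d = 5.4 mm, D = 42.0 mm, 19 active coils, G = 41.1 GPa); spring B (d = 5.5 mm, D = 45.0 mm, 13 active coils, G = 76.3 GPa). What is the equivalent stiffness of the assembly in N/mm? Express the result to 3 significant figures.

10.5 N/mm

k_A = Gd⁴/(8D³N_a) = (41.1×10³)(5.4⁴)/(8·42.0³·19) = 3.1033 N/mm
k_B = Gd⁴/(8D³N_a) = (76.3×10³)(5.5⁴)/(8·45.0³·13) = 7.3672 N/mm
Parallel: k_eq = 3.1033 + 7.3672 = 10.471 N/mm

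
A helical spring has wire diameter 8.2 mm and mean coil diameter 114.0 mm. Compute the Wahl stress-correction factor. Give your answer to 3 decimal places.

C = D/d = 114.0/8.2 = 13.9024
K_W = (4C−1)/(4C−4) + 0.615/C = 54.610/51.610 + 0.0442 = 1.1024

1.102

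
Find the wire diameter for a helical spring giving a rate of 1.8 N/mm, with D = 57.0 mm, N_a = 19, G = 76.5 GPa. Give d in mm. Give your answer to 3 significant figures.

5.07 mm

d = (8D³N_a·k / G)^(1/4) = (8·57.0³·19·1.8 / (76.5×10³))^0.25
  = (662.34)^0.25 = 5.0731 mm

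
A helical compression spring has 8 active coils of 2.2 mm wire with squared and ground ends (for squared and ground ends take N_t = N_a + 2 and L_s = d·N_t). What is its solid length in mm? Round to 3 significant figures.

squared and ground ends: N_t = N_a + 2 = 8 + 2 = 10
L_s = d·N_t = 2.2 × 10 = 22 mm

22.0 mm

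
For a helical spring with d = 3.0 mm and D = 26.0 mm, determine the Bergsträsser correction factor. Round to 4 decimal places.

1.1579

C = D/d = 26.0/3.0 = 8.6667
K_B = (4C+2)/(4C−3) = 36.667/31.667 = 1.1579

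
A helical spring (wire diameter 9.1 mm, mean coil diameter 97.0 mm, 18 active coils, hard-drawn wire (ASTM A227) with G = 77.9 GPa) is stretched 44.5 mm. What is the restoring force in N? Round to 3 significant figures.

k = Gd⁴/(8D³N_a) = (77.9×10³)(9.1⁴)/(8·97.0³·18) = 4.0647 N/mm
F = k·δ = 4.0647 × 44.5 = 180.88 N

181 N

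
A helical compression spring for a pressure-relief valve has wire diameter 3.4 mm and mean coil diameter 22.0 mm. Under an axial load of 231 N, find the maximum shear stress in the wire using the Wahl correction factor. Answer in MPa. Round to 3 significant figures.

406 MPa

Spring index C = D/d = 22.0/3.4 = 6.4706
K_W = (4C−1)/(4C−4) + 0.615/C = 24.882/21.882 + 0.0950 = 1.2321
τ₀ = 8FD/(πd³) = 8·231·22.0/(π·3.4³) = 40656/123.48 = 329.26 MPa
τ_max = K·τ₀ = 1.2321 × 329.26 = 405.69 MPa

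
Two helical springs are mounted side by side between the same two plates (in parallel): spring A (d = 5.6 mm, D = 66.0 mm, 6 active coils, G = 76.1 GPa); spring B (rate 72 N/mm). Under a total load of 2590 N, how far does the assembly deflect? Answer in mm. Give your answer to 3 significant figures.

k_A = Gd⁴/(8D³N_a) = (76.1×10³)(5.6⁴)/(8·66.0³·6) = 5.4233 N/mm
Parallel: k_eq = 5.4233 + 72 = 77.423 N/mm
δ = F/k_eq = 2590/77.423 = 33.452 mm

33.5 mm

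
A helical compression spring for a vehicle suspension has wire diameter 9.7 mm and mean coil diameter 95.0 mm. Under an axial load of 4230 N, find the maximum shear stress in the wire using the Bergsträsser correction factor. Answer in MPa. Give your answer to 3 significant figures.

1280 MPa

Spring index C = D/d = 95.0/9.7 = 9.7938
K_B = (4C+2)/(4C−3) = 41.175/36.175 = 1.1382
τ₀ = 8FD/(πd³) = 8·4230·95.0/(π·9.7³) = 3.2148e+06/2867.2 = 1121.2 MPa
τ_max = K·τ₀ = 1.1382 × 1121.2 = 1276.2 MPa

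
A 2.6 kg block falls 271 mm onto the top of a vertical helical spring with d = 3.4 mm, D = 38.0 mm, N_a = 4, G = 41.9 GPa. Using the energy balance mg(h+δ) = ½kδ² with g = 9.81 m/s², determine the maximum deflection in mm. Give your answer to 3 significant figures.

74.3 mm

k = Gd⁴/(8D³N_a) = (41.9×10³)(3.4⁴)/(8·38.0³·4) = 3.1888 N/mm
W = mg = 2.6 × 9.81 = 25.506 N
½kδ² − Wδ − Wh = 0 → δ = (W + √(W² + 2kWh))/k
δ = (25.506 + √(650.56 + 44082.9))/3.1888 = (25.506 + 211.5)/3.1888 = 74.325 mm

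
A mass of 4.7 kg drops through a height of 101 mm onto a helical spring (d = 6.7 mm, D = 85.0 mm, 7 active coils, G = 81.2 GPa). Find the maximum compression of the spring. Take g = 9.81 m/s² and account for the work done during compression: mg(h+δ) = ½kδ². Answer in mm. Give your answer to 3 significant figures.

k = Gd⁴/(8D³N_a) = (81.2×10³)(6.7⁴)/(8·85.0³·7) = 4.7578 N/mm
W = mg = 4.7 × 9.81 = 46.107 N
½kδ² − Wδ − Wh = 0 → δ = (W + √(W² + 2kWh))/k
δ = (46.107 + √(2125.9 + 44312.7))/4.7578 = (46.107 + 215.5)/4.7578 = 54.984 mm

55.0 mm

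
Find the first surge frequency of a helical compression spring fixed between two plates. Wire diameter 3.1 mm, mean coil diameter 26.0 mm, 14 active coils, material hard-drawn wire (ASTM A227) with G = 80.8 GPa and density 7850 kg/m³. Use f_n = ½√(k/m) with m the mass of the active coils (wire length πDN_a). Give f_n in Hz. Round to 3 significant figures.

k = Gd⁴/(8D³N_a) = (80.8×10³)(3.1⁴)/(8·26.0³·14) = 3.7907 N/mm = 3790.7 N/m
Wire length L = πDN_a = π·26.0·14 = 1143.5 mm
m = ρ·(πd²/4)·L = 7850 × 7.5477×10⁻⁶ m² × 1.1435 m = 0.067754 kg
f_n = ½√(k/m) = 0.5·√(3790.7/0.067754) = 0.5·√(55948) = 118.27 Hz

118 Hz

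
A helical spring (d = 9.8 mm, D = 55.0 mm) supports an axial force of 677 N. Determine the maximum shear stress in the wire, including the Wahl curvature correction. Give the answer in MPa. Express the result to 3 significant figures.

128 MPa

Spring index C = D/d = 55.0/9.8 = 5.6122
K_W = (4C−1)/(4C−4) + 0.615/C = 21.449/18.449 + 0.1096 = 1.2722
τ₀ = 8FD/(πd³) = 8·677·55.0/(π·9.8³) = 297880/2956.8 = 100.74 MPa
τ_max = K·τ₀ = 1.2722 × 100.74 = 128.16 MPa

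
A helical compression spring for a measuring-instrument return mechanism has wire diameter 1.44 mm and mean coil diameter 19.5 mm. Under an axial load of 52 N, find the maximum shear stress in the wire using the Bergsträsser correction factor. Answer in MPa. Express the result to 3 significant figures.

Spring index C = D/d = 19.5/1.44 = 13.5417
K_B = (4C+2)/(4C−3) = 56.167/51.167 = 1.0977
τ₀ = 8FD/(πd³) = 8·52·19.5/(π·1.44³) = 8112/9.3807 = 864.75 MPa
τ_max = K·τ₀ = 1.0977 × 864.75 = 949.25 MPa

949 MPa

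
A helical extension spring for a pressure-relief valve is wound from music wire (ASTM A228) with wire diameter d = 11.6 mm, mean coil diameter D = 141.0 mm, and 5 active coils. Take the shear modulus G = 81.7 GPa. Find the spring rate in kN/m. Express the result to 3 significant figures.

k = Gd⁴/(8D³N_a) = (81.7×10³ × 11.6⁴) / (8 × 141.0³ × 5)
  = 1.47929e+09 / 1.12129e+08 = 13.193 N/mm

13.2 kN/m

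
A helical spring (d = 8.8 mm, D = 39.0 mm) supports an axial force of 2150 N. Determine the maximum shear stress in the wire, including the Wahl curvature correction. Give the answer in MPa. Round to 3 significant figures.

425 MPa

Spring index C = D/d = 39.0/8.8 = 4.4318
K_W = (4C−1)/(4C−4) + 0.615/C = 16.727/13.727 + 0.1388 = 1.3573
τ₀ = 8FD/(πd³) = 8·2150·39.0/(π·8.8³) = 670800/2140.9 = 313.33 MPa
τ_max = K·τ₀ = 1.3573 × 313.33 = 425.28 MPa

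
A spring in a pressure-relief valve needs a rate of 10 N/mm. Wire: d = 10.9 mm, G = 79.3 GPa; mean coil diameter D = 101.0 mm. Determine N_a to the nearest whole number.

14

N_a = Gd⁴/(8D³k) = (79.3×10³ × 10.9⁴)/(8 × 101.0³ × 10)
    = 1.11938e+09 / 8.24241e+07 = 13.58 → 14 coils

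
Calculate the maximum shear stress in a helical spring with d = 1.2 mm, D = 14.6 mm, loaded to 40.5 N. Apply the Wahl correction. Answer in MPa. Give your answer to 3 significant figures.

974 MPa

Spring index C = D/d = 14.6/1.2 = 12.1667
K_W = (4C−1)/(4C−4) + 0.615/C = 47.667/44.667 + 0.0505 = 1.1177
τ₀ = 8FD/(πd³) = 8·40.5·14.6/(π·1.2³) = 4730.4/5.4287 = 871.37 MPa
τ_max = K·τ₀ = 1.1177 × 871.37 = 973.94 MPa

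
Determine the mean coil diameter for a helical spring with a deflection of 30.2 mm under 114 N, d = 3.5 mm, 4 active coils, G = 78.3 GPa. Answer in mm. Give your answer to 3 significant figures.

46.0 mm

Required rate k = F/δ = 114/30.2 = 3.7748 N/mm
D = (Gd⁴/(8N_a·k))^(1/3) = (78.3×10³·3.5⁴/(8·4·3.7748))^(1/3)
  = (97271.6)^(1/3) = 45.9899 mm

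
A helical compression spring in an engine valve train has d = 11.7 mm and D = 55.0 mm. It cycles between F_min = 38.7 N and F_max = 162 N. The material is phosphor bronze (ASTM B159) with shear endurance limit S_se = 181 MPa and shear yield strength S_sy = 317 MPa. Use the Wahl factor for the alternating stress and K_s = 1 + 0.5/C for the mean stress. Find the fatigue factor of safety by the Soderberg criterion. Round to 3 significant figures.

14.2

C = D/d = 55.0/11.7 = 4.7009; K_W = (4C−1)/(4C−4)+0.615/C = 1.3335; K_s = 1+0.5/C = 1.1064
F_a = (F_max−F_min)/2 = 61.65 N; F_m = (F_max+F_min)/2 = 100.35 N
τ_a = K_W·8F_aD/(πd³) = 1.3335 × 5.3911 = 7.189 MPa
τ_m = K_s·8F_mD/(πd³) = 1.1064 × 8.7753 = 9.7087 MPa
Soderberg: 1/n_f = τ_a/S_se + τ_m/S_sy = 7.189/181 + 9.7087/317 = 0.03972 + 0.03063 = 0.070345
n_f = 1/0.070345 = 14.22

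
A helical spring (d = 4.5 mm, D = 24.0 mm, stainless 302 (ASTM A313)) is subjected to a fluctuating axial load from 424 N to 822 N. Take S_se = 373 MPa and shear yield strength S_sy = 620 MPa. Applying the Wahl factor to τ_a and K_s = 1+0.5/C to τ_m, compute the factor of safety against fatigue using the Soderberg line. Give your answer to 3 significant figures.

C = D/d = 24.0/4.5 = 5.3333; K_W = (4C−1)/(4C−4)+0.615/C = 1.2884; K_s = 1+0.5/C = 1.0938
F_a = (F_max−F_min)/2 = 199 N; F_m = (F_max+F_min)/2 = 623 N
τ_a = K_W·8F_aD/(πd³) = 1.2884 × 133.46 = 171.95 MPa
τ_m = K_s·8F_mD/(πd³) = 1.0938 × 417.83 = 457 MPa
Soderberg: 1/n_f = τ_a/S_se + τ_m/S_sy = 171.95/373 + 457/620 = 0.46100 + 0.73710 = 1.1981
n_f = 1/1.1981 = 0.8346

0.835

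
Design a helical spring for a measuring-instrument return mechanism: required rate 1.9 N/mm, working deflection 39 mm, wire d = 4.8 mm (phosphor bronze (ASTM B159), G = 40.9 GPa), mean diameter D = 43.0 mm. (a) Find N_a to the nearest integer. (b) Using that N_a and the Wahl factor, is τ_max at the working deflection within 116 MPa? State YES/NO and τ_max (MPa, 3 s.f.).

(a) 18 coils; (b) YES, τ_max = 85.2 MPa

N_a = Gd⁴/(8D³k) = (40.9×10³)(4.8⁴)/(8·43.0³·1.9) = 17.97 → N_a = 18
Actual rate k = Gd⁴/(8D³·18) = 1.8964 N/mm
Working load F = kδ = 1.8964·39 = 73.958 N
C = 43.0/4.8 = 8.9583; K_W = (4C−1)/(4C−4)+0.615/C = 1.1629
τ_max = K_W·8FD/(πd³) = 1.1629·73.227 = 85.155 MPa
τ_max ≤ 116 MPa → acceptable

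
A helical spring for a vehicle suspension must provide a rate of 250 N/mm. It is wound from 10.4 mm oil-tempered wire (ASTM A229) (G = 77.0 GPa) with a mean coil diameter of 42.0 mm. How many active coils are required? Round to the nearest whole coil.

6

N_a = Gd⁴/(8D³k) = (77.0×10³ × 10.4⁴)/(8 × 42.0³ × 250)
    = 9.00791e+08 / 1.48176e+08 = 6.079 → 6 coils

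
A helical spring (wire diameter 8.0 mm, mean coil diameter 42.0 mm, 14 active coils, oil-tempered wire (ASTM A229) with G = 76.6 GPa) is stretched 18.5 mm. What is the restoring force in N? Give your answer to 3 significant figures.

700 N

k = Gd⁴/(8D³N_a) = (76.6×10³)(8.0⁴)/(8·42.0³·14) = 37.811 N/mm
F = k·δ = 37.811 × 18.5 = 699.51 N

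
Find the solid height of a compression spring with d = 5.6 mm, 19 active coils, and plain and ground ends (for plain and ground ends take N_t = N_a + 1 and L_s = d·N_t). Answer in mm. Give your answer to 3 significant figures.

112 mm

plain and ground ends: N_t = N_a + 1 = 19 + 1 = 20
L_s = d·N_t = 5.6 × 20 = 112 mm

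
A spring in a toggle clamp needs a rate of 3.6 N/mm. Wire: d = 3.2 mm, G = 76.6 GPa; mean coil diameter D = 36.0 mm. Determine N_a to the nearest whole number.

N_a = Gd⁴/(8D³k) = (76.6×10³ × 3.2⁴)/(8 × 36.0³ × 3.6)
    = 8.03209e+06 / 1.34369e+06 = 5.978 → 6 coils

6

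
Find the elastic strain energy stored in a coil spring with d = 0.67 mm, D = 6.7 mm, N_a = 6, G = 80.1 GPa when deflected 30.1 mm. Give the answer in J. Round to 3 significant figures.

0.506 J

k = Gd⁴/(8D³N_a) = (80.1×10³)(0.67⁴)/(8·6.7³·6) = 1.1181 N/mm
U = ½kδ² = 0.5 × 1.1181 × 30.1² = 506.49 N·mm = 0.50649 J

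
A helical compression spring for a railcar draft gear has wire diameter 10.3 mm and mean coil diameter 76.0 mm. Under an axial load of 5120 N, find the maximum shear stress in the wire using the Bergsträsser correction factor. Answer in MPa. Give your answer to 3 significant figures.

1080 MPa

Spring index C = D/d = 76.0/10.3 = 7.3786
K_B = (4C+2)/(4C−3) = 31.515/26.515 = 1.1886
τ₀ = 8FD/(πd³) = 8·5120·76.0/(π·10.3³) = 3.11296e+06/3432.9 = 906.8 MPa
τ_max = K·τ₀ = 1.1886 × 906.8 = 1077.8 MPa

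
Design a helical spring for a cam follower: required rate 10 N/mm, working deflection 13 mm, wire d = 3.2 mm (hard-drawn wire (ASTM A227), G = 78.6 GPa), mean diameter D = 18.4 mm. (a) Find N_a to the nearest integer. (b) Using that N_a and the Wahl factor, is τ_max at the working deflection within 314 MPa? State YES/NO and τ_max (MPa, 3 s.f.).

N_a = Gd⁴/(8D³k) = (78.6×10³)(3.2⁴)/(8·18.4³·10) = 16.54 → N_a = 17
Actual rate k = Gd⁴/(8D³·17) = 9.7281 N/mm
Working load F = kδ = 9.7281·13 = 126.47 N
C = 18.4/3.2 = 5.7500; K_W = (4C−1)/(4C−4)+0.615/C = 1.2649
τ_max = K_W·8FD/(πd³) = 1.2649·180.83 = 228.73 MPa
τ_max ≤ 314 MPa → acceptable

(a) 17 coils; (b) YES, τ_max = 229 MPa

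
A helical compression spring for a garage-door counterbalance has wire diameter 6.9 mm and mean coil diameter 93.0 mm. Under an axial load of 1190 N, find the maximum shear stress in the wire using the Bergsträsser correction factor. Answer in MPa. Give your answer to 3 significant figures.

Spring index C = D/d = 93.0/6.9 = 13.4783
K_B = (4C+2)/(4C−3) = 55.913/50.913 = 1.0982
τ₀ = 8FD/(πd³) = 8·1190·93.0/(π·6.9³) = 885360/1032 = 857.87 MPa
τ_max = K·τ₀ = 1.0982 × 857.87 = 942.12 MPa

942 MPa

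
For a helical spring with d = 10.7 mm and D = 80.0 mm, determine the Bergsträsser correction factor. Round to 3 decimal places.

1.186

C = D/d = 80.0/10.7 = 7.4766
K_B = (4C+2)/(4C−3) = 31.907/26.907 = 1.1858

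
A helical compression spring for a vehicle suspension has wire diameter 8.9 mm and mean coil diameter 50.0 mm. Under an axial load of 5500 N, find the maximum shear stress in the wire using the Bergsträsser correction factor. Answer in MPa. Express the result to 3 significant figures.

Spring index C = D/d = 50.0/8.9 = 5.6180
K_B = (4C+2)/(4C−3) = 24.472/19.472 = 1.2568
τ₀ = 8FD/(πd³) = 8·5500·50.0/(π·8.9³) = 2.2e+06/2214.7 = 993.35 MPa
τ_max = K·τ₀ = 1.2568 × 993.35 = 1248.4 MPa

1250 MPa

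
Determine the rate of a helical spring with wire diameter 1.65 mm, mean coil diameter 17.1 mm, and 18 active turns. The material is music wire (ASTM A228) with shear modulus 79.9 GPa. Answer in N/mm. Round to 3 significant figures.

k = Gd⁴/(8D³N_a) = (79.9×10³ × 1.65⁴) / (8 × 17.1³ × 18)
  = 592219 / 720030 = 0.82249 N/mm

0.822 N/mm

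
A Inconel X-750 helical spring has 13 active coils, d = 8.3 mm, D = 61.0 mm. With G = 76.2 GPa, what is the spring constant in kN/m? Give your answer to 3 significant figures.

15.3 kN/m

k = Gd⁴/(8D³N_a) = (76.2×10³ × 8.3⁴) / (8 × 61.0³ × 13)
  = 3.61632e+08 / 2.3606e+07 = 15.319 N/mm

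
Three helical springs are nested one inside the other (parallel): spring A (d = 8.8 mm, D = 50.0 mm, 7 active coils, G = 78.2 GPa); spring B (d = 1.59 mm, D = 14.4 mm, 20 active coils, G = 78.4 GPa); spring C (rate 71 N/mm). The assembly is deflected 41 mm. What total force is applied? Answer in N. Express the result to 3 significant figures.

k_A = Gd⁴/(8D³N_a) = (78.2×10³)(8.8⁴)/(8·50.0³·7) = 66.995 N/mm
k_B = Gd⁴/(8D³N_a) = (78.4×10³)(1.59⁴)/(8·14.4³·20) = 1.0488 N/mm
Parallel: k_eq = 66.995 + 1.0488 + 71 = 139.04 N/mm
F = k_eq·δ = 139.04·41 = 5700.8 N

5700 N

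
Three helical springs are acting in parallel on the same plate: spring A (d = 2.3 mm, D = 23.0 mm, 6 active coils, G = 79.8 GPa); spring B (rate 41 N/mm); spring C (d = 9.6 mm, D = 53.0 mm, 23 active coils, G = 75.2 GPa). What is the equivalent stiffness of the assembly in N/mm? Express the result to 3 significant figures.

k_A = Gd⁴/(8D³N_a) = (79.8×10³)(2.3⁴)/(8·23.0³·6) = 3.8237 N/mm
k_C = Gd⁴/(8D³N_a) = (75.2×10³)(9.6⁴)/(8·53.0³·23) = 23.316 N/mm
Parallel: k_eq = 3.8237 + 41 + 23.316 = 68.14 N/mm

68.1 N/mm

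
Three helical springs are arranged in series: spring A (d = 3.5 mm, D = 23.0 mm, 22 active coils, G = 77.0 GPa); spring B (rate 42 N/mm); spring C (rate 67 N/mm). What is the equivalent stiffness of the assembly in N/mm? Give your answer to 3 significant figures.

k_A = Gd⁴/(8D³N_a) = (77.0×10³)(3.5⁴)/(8·23.0³·22) = 5.3959 N/mm
Series: 1/k_eq = 1/5.3959 + 1/42 + 1/67 = 0.22406; k_eq = 4.4631 N/mm

4.46 N/mm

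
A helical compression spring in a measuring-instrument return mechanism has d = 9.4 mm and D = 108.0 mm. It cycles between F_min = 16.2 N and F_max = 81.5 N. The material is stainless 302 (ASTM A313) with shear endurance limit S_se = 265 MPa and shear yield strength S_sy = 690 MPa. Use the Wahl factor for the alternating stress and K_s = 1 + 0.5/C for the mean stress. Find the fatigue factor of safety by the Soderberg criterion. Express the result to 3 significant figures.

14.2

C = D/d = 108.0/9.4 = 11.4894; K_W = (4C−1)/(4C−4)+0.615/C = 1.1250; K_s = 1+0.5/C = 1.0435
F_a = (F_max−F_min)/2 = 32.65 N; F_m = (F_max+F_min)/2 = 48.85 N
τ_a = K_W·8F_aD/(πd³) = 1.1250 × 10.811 = 12.163 MPa
τ_m = K_s·8F_mD/(πd³) = 1.0435 × 16.175 = 16.879 MPa
Soderberg: 1/n_f = τ_a/S_se + τ_m/S_sy = 12.163/265 + 16.879/690 = 0.04590 + 0.02446 = 0.070359
n_f = 1/0.070359 = 14.21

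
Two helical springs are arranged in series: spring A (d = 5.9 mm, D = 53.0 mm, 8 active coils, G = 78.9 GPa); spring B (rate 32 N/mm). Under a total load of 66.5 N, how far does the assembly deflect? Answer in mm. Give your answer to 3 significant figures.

8.71 mm

k_A = Gd⁴/(8D³N_a) = (78.9×10³)(5.9⁴)/(8·53.0³·8) = 10.034 N/mm
Series: 1/k_eq = 1/10.034 + 1/32 = 0.13091; k_eq = 7.6388 N/mm
δ = F/k_eq = 66.5/7.6388 = 8.7055 mm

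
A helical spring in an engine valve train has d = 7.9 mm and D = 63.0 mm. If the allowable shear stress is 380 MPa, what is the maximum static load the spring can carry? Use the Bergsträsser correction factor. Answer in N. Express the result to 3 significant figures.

996 N

C = D/d = 63.0/7.9 = 7.9747
K_B = (4C+2)/(4C−3) = 33.899/28.899 = 1.1730
τ_max = K·8FD/(πd³) → F_max = τ_allow·πd³/(8DK)
F_max = 380·π·7.9³/(8·63.0·1.1730) = 5.8859e+05/591.2 = 995.59 N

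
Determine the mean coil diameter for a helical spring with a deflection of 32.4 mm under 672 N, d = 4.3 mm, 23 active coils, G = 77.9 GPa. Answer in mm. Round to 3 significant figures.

19.1 mm

Required rate k = F/δ = 672/32.4 = 20.741 N/mm
D = (Gd⁴/(8N_a·k))^(1/3) = (77.9×10³·4.3⁴/(8·23·20.741))^(1/3)
  = (6978.61)^(1/3) = 19.1098 mm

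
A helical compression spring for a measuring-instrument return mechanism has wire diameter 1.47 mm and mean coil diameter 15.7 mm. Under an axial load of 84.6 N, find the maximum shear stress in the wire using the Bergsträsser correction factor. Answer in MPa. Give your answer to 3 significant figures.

Spring index C = D/d = 15.7/1.47 = 10.6803
K_B = (4C+2)/(4C−3) = 44.721/39.721 = 1.1259
τ₀ = 8FD/(πd³) = 8·84.6·15.7/(π·1.47³) = 10625.8/9.9793 = 1064.8 MPa
τ_max = K·τ₀ = 1.1259 × 1064.8 = 1198.8 MPa

1200 MPa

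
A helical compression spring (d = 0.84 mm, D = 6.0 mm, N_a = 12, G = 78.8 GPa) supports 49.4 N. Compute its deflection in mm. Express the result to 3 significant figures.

k = Gd⁴/(8D³N_a) = (78.8×10³)(0.84⁴)/(8·6.0³·12) = 1.892 N/mm
δ = F/k = 49.4 / 1.892 = 26.11 mm

26.1 mm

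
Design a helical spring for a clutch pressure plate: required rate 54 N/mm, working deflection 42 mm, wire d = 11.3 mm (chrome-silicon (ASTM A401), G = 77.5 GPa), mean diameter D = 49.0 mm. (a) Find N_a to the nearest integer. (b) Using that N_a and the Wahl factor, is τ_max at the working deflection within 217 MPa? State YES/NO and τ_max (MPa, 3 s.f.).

(a) 25 coils; (b) NO, τ_max = 267 MPa

N_a = Gd⁴/(8D³k) = (77.5×10³)(11.3⁴)/(8·49.0³·54) = 24.86 → N_a = 25
Actual rate k = Gd⁴/(8D³·25) = 53.703 N/mm
Working load F = kδ = 53.703·42 = 2255.5 N
C = 49.0/11.3 = 4.3363; K_W = (4C−1)/(4C−4)+0.615/C = 1.3666
τ_max = K_W·8FD/(πd³) = 1.3666·195.05 = 266.56 MPa
τ_max > 217 MPa → exceeds allowable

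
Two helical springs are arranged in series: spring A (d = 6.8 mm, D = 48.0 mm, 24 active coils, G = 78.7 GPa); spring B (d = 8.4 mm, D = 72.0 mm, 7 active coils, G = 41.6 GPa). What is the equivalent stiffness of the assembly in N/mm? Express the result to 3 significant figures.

k_A = Gd⁴/(8D³N_a) = (78.7×10³)(6.8⁴)/(8·48.0³·24) = 7.9247 N/mm
k_B = Gd⁴/(8D³N_a) = (41.6×10³)(8.4⁴)/(8·72.0³·7) = 9.9089 N/mm
Series: 1/k_eq = 1/7.9247 + 1/9.9089 = 0.22711; k_eq = 4.4032 N/mm

4.40 N/mm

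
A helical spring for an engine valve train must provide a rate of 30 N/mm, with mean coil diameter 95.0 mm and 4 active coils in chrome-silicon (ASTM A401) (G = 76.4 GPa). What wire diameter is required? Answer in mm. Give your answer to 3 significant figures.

10.2 mm

d = (8D³N_a·k / G)^(1/4) = (8·95.0³·4·30 / (76.4×10³))^0.25
  = (10773)^0.25 = 10.1880 mm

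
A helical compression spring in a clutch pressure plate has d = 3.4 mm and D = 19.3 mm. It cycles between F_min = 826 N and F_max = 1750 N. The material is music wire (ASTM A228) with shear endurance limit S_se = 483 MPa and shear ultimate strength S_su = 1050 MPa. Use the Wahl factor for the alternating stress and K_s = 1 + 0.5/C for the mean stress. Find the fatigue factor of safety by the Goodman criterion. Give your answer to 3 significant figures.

C = D/d = 19.3/3.4 = 5.6765; K_W = (4C−1)/(4C−4)+0.615/C = 1.2687; K_s = 1+0.5/C = 1.0881
F_a = (F_max−F_min)/2 = 462 N; F_m = (F_max+F_min)/2 = 1288 N
τ_a = K_W·8F_aD/(πd³) = 1.2687 × 577.7 = 732.94 MPa
τ_m = K_s·8F_mD/(πd³) = 1.0881 × 1610.6 = 1752.4 MPa
Goodman: 1/n_f = τ_a/S_se + τ_m/S_su = 732.94/483 + 1752.4/1050 = 1.51747 + 1.66897 = 3.1864
n_f = 1/3.1864 = 0.3138

0.314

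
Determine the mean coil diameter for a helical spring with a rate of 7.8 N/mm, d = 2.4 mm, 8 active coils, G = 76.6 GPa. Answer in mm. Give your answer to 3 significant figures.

17.2 mm

D = (Gd⁴/(8N_a·k))^(1/3) = (76.6×10³·2.4⁴/(8·8·7.8))^(1/3)
  = (5090.95)^(1/3) = 17.2028 mm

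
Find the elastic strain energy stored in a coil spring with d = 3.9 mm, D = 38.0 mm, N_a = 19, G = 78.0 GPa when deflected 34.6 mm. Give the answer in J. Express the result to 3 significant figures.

1.30 J

k = Gd⁴/(8D³N_a) = (78.0×10³)(3.9⁴)/(8·38.0³·19) = 2.1635 N/mm
U = ½kδ² = 0.5 × 2.1635 × 34.6² = 1295 N·mm = 1.295 J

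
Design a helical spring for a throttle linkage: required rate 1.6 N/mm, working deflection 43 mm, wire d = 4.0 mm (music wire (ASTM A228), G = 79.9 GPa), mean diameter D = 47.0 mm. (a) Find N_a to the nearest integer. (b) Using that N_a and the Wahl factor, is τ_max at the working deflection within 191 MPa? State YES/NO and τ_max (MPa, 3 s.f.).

(a) 15 coils; (b) YES, τ_max = 148 MPa

N_a = Gd⁴/(8D³k) = (79.9×10³)(4.0⁴)/(8·47.0³·1.6) = 15.39 → N_a = 15
Actual rate k = Gd⁴/(8D³·15) = 1.6418 N/mm
Working load F = kδ = 1.6418·43 = 70.596 N
C = 47.0/4.0 = 11.7500; K_W = (4C−1)/(4C−4)+0.615/C = 1.1221
τ_max = K_W·8FD/(πd³) = 1.1221·132.02 = 148.14 MPa
τ_max ≤ 191 MPa → acceptable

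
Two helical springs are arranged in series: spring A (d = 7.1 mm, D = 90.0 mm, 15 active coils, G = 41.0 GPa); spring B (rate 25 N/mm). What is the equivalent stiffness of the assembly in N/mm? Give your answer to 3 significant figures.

k_A = Gd⁴/(8D³N_a) = (41.0×10³)(7.1⁴)/(8·90.0³·15) = 1.191 N/mm
Series: 1/k_eq = 1/1.191 + 1/25 = 0.87964; k_eq = 1.1368 N/mm

1.14 N/mm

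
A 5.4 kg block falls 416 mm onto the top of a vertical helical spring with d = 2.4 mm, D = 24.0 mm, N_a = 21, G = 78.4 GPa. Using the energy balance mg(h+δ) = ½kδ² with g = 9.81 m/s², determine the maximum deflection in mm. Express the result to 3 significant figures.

251 mm

k = Gd⁴/(8D³N_a) = (78.4×10³)(2.4⁴)/(8·24.0³·21) = 1.12 N/mm
W = mg = 5.4 × 9.81 = 52.974 N
½kδ² − Wδ − Wh = 0 → δ = (W + √(W² + 2kWh))/k
δ = (52.974 + √(2806.2 + 49363.3))/1.12 = (52.974 + 228.41)/1.12 = 251.23 mm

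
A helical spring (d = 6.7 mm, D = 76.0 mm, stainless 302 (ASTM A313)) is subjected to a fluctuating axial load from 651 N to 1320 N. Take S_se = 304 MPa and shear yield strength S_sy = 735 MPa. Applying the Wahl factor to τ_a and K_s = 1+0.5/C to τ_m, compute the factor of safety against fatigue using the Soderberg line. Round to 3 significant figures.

0.589

C = D/d = 76.0/6.7 = 11.3433; K_W = (4C−1)/(4C−4)+0.615/C = 1.1267; K_s = 1+0.5/C = 1.0441
F_a = (F_max−F_min)/2 = 334.5 N; F_m = (F_max+F_min)/2 = 985.5 N
τ_a = K_W·8F_aD/(πd³) = 1.1267 × 215.24 = 242.52 MPa
τ_m = K_s·8F_mD/(πd³) = 1.0441 × 634.14 = 662.09 MPa
Soderberg: 1/n_f = τ_a/S_se + τ_m/S_sy = 242.52/304 + 662.09/735 = 0.79776 + 0.90081 = 1.6986
n_f = 1/1.6986 = 0.5887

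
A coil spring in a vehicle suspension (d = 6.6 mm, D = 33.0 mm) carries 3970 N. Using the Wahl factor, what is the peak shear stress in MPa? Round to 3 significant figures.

1520 MPa

Spring index C = D/d = 33.0/6.6 = 5.0000
K_W = (4C−1)/(4C−4) + 0.615/C = 19.000/16.000 + 0.1230 = 1.3105
τ₀ = 8FD/(πd³) = 8·3970·33.0/(π·6.6³) = 1.04808e+06/903.2 = 1160.4 MPa
τ_max = K·τ₀ = 1.3105 × 1160.4 = 1520.7 MPa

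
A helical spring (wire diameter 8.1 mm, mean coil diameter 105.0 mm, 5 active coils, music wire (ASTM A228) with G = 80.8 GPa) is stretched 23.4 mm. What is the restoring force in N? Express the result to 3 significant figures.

176 N

k = Gd⁴/(8D³N_a) = (80.8×10³)(8.1⁴)/(8·105.0³·5) = 7.5114 N/mm
F = k·δ = 7.5114 × 23.4 = 175.77 N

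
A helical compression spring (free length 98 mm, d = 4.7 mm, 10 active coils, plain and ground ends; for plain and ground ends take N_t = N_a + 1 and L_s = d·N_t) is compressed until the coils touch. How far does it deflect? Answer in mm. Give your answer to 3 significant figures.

N_t = 11; L_s = 4.7·11 = 51.7 mm
δ_solid = L₀ − L_s = 98 − 51.7 = 46.3 mm

46.3 mm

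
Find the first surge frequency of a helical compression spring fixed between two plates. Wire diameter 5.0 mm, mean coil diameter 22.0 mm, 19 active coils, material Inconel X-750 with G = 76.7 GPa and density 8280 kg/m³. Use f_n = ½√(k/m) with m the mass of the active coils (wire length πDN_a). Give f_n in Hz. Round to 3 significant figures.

186 Hz

k = Gd⁴/(8D³N_a) = (76.7×10³)(5.0⁴)/(8·22.0³·19) = 29.619 N/mm = 29619 N/m
Wire length L = πDN_a = π·22.0·19 = 1313.2 mm
m = ρ·(πd²/4)·L = 8280 × 19.635×10⁻⁶ m² × 1.3132 m = 0.21349 kg
f_n = ½√(k/m) = 0.5·√(29619/0.21349) = 0.5·√(1.3873e+05) = 186.23 Hz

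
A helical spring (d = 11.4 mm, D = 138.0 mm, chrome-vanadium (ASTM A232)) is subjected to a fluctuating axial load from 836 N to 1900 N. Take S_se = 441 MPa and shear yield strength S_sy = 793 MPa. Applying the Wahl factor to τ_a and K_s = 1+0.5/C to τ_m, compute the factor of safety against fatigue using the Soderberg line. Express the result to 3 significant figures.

C = D/d = 138.0/11.4 = 12.1053; K_W = (4C−1)/(4C−4)+0.615/C = 1.1183; K_s = 1+0.5/C = 1.0413
F_a = (F_max−F_min)/2 = 532 N; F_m = (F_max+F_min)/2 = 1368 N
τ_a = K_W·8F_aD/(πd³) = 1.1183 × 126.19 = 141.12 MPa
τ_m = K_s·8F_mD/(πd³) = 1.0413 × 324.48 = 337.88 MPa
Soderberg: 1/n_f = τ_a/S_se + τ_m/S_sy = 141.12/441 + 337.88/793 = 0.32000 + 0.42608 = 0.74609
n_f = 1/0.74609 = 1.34

1.34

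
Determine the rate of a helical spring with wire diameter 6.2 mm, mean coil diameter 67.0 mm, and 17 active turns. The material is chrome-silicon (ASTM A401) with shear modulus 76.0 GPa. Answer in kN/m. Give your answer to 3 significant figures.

2.75 kN/m

k = Gd⁴/(8D³N_a) = (76.0×10³ × 6.2⁴) / (8 × 67.0³ × 17)
  = 1.123e+08 / 4.09038e+07 = 2.7455 N/mm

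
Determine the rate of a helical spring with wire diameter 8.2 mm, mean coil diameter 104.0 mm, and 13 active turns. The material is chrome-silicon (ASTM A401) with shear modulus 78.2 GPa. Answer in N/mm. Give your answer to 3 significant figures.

3.02 N/mm

k = Gd⁴/(8D³N_a) = (78.2×10³ × 8.2⁴) / (8 × 104.0³ × 13)
  = 3.53559e+08 / 1.16986e+08 = 3.0222 N/mm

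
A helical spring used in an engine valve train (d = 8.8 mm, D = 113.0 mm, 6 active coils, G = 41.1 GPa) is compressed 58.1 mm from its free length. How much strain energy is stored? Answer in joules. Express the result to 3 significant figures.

6.01 J

k = Gd⁴/(8D³N_a) = (41.1×10³)(8.8⁴)/(8·113.0³·6) = 3.5587 N/mm
U = ½kδ² = 0.5 × 3.5587 × 58.1² = 6006.5 N·mm = 6.0065 J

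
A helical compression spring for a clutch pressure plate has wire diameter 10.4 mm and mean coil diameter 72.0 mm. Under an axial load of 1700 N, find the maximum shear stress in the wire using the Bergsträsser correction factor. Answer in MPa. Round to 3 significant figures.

Spring index C = D/d = 72.0/10.4 = 6.9231
K_B = (4C+2)/(4C−3) = 29.692/24.692 = 1.2025
τ₀ = 8FD/(πd³) = 8·1700·72.0/(π·10.4³) = 979200/3533.9 = 277.09 MPa
τ_max = K·τ₀ = 1.2025 × 277.09 = 333.2 MPa

333 MPa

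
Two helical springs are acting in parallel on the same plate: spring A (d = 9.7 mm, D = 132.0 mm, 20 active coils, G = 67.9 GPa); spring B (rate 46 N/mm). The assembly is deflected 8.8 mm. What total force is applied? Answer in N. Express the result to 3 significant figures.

419 N

k_A = Gd⁴/(8D³N_a) = (67.9×10³)(9.7⁴)/(8·132.0³·20) = 1.6335 N/mm
Parallel: k_eq = 1.6335 + 46 = 47.633 N/mm
F = k_eq·δ = 47.633·8.8 = 419.17 N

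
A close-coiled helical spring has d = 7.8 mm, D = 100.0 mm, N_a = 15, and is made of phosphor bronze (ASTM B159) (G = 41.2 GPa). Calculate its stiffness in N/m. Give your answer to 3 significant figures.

1270 N/m

k = Gd⁴/(8D³N_a) = (41.2×10³ × 7.8⁴) / (8 × 100.0³ × 15)
  = 1.52502e+08 / 1.2e+08 = 1.2709 N/mm = 1270.9 N/m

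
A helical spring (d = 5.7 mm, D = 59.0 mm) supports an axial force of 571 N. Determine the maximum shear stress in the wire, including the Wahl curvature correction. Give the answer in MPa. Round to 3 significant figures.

Spring index C = D/d = 59.0/5.7 = 10.3509
K_W = (4C−1)/(4C−4) + 0.615/C = 40.404/37.404 + 0.0594 = 1.1396
τ₀ = 8FD/(πd³) = 8·571·59.0/(π·5.7³) = 269512/581.8 = 463.24 MPa
τ_max = K·τ₀ = 1.1396 × 463.24 = 527.92 MPa

528 MPa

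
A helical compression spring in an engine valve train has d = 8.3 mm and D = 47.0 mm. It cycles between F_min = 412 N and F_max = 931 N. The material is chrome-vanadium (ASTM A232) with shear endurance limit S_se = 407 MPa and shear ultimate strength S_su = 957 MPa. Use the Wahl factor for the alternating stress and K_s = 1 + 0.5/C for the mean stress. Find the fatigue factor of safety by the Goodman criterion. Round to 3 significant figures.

C = D/d = 47.0/8.3 = 5.6627; K_W = (4C−1)/(4C−4)+0.615/C = 1.2695; K_s = 1+0.5/C = 1.0883
F_a = (F_max−F_min)/2 = 259.5 N; F_m = (F_max+F_min)/2 = 671.5 N
τ_a = K_W·8F_aD/(πd³) = 1.2695 × 54.318 = 68.954 MPa
τ_m = K_s·8F_mD/(πd³) = 1.0883 × 140.56 = 152.97 MPa
Goodman: 1/n_f = τ_a/S_se + τ_m/S_su = 68.954/407 + 152.97/957 = 0.16942 + 0.15984 = 0.32926
n_f = 1/0.32926 = 3.037

3.04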